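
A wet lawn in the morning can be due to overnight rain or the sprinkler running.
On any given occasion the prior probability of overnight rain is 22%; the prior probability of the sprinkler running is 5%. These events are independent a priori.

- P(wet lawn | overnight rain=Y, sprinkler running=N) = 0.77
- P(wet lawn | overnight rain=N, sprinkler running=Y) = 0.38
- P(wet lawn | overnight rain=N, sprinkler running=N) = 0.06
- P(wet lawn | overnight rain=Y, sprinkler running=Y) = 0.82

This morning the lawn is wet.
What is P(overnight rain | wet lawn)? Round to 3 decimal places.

P(overnight rain | wet lawn) ≈ 0.741

Weight on overnight rain=true, given the evidence: 0.160930 + 0.009020 = 0.169950
Normalizer over all consistent configurations: 0.06·0.78·0.95 + 0.38·0.78·0.05 + 0.77·0.22·0.95 + 0.82·0.22·0.05 = 0.229230
Posterior = 0.169950 / 0.229230 ≈ 0.741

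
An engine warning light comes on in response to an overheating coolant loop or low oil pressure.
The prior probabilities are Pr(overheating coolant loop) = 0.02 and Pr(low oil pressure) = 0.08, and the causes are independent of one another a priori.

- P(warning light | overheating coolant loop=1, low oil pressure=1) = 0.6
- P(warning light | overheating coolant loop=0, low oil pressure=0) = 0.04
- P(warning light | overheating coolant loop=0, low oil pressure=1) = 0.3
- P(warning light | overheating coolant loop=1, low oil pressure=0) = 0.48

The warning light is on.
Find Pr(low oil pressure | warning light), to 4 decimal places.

By total probability over the 4 (overheating coolant loop, low oil pressure) configurations:
  P(warning light) = 0.04*0.98*0.92 + 0.3*0.98*0.08 + 0.48*0.02*0.92 + 0.6*0.02*0.08
        = 0.036064 + 0.023520 + 0.008832 + 0.000960 = 0.069376
The terms with low oil pressure present sum to 0.024480, so
  P(low oil pressure | warning light) = 0.024480 / 0.069376 ≈ 0.3529

Pr(low oil pressure | warning light) ≈ 0.3529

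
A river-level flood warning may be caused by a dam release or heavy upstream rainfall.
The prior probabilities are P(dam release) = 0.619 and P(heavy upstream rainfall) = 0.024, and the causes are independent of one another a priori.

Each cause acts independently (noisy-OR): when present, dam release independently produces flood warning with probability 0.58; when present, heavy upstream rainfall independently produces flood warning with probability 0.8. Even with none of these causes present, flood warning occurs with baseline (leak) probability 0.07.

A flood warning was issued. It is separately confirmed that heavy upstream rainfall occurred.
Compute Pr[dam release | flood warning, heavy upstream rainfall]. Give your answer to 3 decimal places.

Under noisy-OR, P(flood warning | causes) = 1 − (1−0.07)·∏(1−qᵢ) over the active causes.
Weight on dam release=true, given the evidence: 0.92188·0.619 = 0.570644
The normalizing constant is 0.814·0.381 + 0.92188·0.619 = 0.880778
P(dam release | flood warning, heavy upstream rainfall) = 0.570644/0.880778 ≈ 0.648

Pr[dam release | flood warning, heavy upstream rainfall] ≈ 0.648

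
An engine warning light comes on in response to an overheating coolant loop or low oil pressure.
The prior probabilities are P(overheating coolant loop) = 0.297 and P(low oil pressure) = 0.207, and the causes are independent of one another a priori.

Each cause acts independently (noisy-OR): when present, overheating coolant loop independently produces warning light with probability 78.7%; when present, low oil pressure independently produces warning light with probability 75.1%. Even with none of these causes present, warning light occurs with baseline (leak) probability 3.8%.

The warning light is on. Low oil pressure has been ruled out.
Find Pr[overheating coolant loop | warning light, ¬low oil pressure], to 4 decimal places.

Under noisy-OR, P(warning light | causes) = 1 − (1−0.038)·∏(1−qᵢ) over the active causes.
Numerator (weight on configurations with overheating coolant loop): 0.795094×0.297 = 0.236143
Denominator P(warning light | ¬low oil pressure): 0.038×0.703 + 0.795094×0.297 = 0.262857
Posterior = 0.236143 / 0.262857 ≈ 0.8984

Pr[overheating coolant loop | warning light, ¬low oil pressure] ≈ 0.8984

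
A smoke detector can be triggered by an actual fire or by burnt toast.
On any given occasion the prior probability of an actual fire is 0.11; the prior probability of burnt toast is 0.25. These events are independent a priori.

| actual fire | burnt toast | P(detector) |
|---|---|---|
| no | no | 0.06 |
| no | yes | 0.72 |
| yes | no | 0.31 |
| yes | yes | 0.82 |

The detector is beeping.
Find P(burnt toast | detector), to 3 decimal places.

P(burnt toast | detector) ≈ 0.736

P(detector) = 0.06·0.89·0.75 + 0.72·0.89·0.25 + 0.31·0.11·0.75 + 0.82·0.11·0.25 = 0.040050 + 0.160200 + 0.025575 + 0.022550 = 0.248375
Restricting to configurations with burnt toast present: 0.160200 + 0.022550 = 0.182750.
Hence the posterior is 0.182750/0.248375 ≈ 0.736.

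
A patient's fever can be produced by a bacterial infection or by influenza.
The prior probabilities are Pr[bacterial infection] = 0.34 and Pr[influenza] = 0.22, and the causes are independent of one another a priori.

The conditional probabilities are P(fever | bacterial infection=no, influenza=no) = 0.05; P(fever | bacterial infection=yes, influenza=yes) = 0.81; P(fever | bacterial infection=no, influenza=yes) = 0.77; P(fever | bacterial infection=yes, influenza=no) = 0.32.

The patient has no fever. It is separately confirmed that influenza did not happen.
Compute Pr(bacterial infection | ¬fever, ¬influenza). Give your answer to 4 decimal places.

Pr(bacterial infection | ¬fever, ¬influenza) ≈ 0.2694

Numerator (weight on configurations with bacterial infection): 0.68*0.34 = 0.231200
Denominator P(¬fever | ¬influenza): 0.95*0.66 + 0.68*0.34 = 0.858200
Posterior = 0.231200 / 0.858200 ≈ 0.2694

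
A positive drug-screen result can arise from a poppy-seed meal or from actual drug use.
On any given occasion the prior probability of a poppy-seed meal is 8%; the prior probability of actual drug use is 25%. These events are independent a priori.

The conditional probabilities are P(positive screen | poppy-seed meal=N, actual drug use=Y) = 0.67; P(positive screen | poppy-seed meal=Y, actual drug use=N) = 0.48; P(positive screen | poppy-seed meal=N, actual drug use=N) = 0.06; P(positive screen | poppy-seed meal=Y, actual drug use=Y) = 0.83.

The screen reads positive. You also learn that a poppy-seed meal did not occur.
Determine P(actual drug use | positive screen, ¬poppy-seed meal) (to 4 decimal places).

P(actual drug use | positive screen, ¬poppy-seed meal) ≈ 0.7882

P(positive screen | ¬poppy-seed meal) = 0.06·0.75 + 0.67·0.25 = 0.045000 + 0.167500 = 0.212500
Restricting to configurations with actual drug use present: 0.67·0.25 = 0.167500.
So P(actual drug use | positive screen, ¬poppy-seed meal) = 0.167500/0.212500 ≈ 0.7882.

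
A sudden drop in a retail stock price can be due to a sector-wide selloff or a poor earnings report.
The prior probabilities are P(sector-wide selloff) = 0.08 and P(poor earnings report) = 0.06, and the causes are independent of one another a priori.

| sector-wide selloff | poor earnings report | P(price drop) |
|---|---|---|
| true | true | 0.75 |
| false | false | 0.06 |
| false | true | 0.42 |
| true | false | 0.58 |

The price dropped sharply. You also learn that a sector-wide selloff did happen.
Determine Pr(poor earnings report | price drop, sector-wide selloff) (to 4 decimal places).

P(price drop | sector-wide selloff) = 0.58·0.94 + 0.75·0.06 = 0.545200 + 0.045000 = 0.590200
Restricting to configurations with poor earnings report present: 0.75·0.06 = 0.045000.
P(poor earnings report | price drop, sector-wide selloff) = 0.045000 / 0.590200 ≈ 0.0762

Pr(poor earnings report | price drop, sector-wide selloff) ≈ 0.0762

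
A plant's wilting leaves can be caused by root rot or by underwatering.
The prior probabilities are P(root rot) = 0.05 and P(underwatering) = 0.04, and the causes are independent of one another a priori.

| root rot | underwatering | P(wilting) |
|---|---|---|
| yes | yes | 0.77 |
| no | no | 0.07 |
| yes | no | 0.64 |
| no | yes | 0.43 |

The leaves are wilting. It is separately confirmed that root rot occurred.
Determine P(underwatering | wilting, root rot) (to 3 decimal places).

P(underwatering | wilting, root rot) ≈ 0.048

P(wilting | root rot) = 0.64*0.96 + 0.77*0.04 = 0.614400 + 0.030800 = 0.645200
Of this, 0.030800 comes from 0.77*0.04 (the underwatering=true cases).
P(underwatering | wilting, root rot) = 0.030800 / 0.645200 ≈ 0.048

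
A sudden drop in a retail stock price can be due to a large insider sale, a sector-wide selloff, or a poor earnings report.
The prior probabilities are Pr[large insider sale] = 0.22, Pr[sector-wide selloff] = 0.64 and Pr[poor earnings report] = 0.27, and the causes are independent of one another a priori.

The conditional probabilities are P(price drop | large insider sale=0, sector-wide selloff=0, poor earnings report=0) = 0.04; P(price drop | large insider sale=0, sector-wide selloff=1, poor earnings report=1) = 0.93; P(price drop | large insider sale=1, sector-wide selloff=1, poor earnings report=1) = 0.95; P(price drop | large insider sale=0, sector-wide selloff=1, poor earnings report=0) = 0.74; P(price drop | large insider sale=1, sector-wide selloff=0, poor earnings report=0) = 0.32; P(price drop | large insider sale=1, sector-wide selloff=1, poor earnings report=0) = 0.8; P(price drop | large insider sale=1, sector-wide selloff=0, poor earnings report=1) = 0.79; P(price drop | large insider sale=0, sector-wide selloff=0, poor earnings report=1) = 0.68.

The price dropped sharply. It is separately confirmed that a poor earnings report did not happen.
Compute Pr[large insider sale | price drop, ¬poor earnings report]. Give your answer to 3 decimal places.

Numerator (weight on configurations with large insider sale): 0.025344 + 0.112640 = 0.137984
The normalizing constant is 0.04×0.78×0.36 + 0.74×0.78×0.64 + 0.32×0.22×0.36 + 0.8×0.22×0.64 = 0.518624
Posterior = 0.137984 / 0.518624 ≈ 0.266

Pr[large insider sale | price drop, ¬poor earnings report] ≈ 0.266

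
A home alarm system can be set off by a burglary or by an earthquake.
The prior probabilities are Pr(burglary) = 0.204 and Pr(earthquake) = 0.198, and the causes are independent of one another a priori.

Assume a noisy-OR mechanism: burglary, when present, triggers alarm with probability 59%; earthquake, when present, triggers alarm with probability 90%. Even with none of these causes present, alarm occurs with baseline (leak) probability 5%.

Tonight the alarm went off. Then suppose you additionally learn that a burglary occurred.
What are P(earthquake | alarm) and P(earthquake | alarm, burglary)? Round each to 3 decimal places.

Under noisy-OR, P(alarm | causes) = 1 − (1−0.05)·∏(1−qᵢ) over the active causes.
By total probability over the 4 (burglary, earthquake) configurations:
  P(alarm) = 0.05×0.796×0.802 + 0.905×0.796×0.198 + 0.6105×0.204×0.802 + 0.96105×0.204×0.198
        = 0.031920 + 0.142635 + 0.099883 + 0.038819 = 0.313257
Configurations with earthquake contribute 0.181454, so
  P(earthquake | alarm) = 0.181454 / 0.313257 ≈ 0.579

Now also conditioning on burglary=true:
For the numerator, keep only earthquake=true terms: 0.96105·0.198 = 0.190288
Normalizer over all consistent configurations: 0.6105·0.802 + 0.96105·0.198 = 0.679909
Posterior = 0.190288 / 0.679909 ≈ 0.280
This is intercausal reasoning (explaining away): once burglary accounts for the alarm, earthquake becomes less likely.

P(earthquake | alarm) ≈ 0.579; P(earthquake | alarm, burglary) ≈ 0.280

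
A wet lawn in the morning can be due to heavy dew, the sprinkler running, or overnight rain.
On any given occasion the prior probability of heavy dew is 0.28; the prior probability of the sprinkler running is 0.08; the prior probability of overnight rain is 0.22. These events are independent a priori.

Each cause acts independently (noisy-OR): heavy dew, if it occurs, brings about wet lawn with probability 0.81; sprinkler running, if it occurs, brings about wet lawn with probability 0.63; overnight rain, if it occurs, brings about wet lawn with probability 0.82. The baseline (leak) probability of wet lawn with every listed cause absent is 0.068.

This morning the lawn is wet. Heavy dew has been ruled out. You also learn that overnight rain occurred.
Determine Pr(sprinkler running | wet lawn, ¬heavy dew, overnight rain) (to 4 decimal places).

Under noisy-OR, P(wet lawn | causes) = 1 − (1−0.068)·∏(1−qᵢ) over the active causes.
For the numerator, keep only sprinkler running=true terms: 0.937929·0.08 = 0.075034
Denominator P(wet lawn | ¬heavy dew, overnight rain): 0.83224·0.92 + 0.937929·0.08 = 0.840695
Posterior = 0.075034 / 0.840695 ≈ 0.0893

Pr(sprinkler running | wet lawn, ¬heavy dew, overnight rain) ≈ 0.0893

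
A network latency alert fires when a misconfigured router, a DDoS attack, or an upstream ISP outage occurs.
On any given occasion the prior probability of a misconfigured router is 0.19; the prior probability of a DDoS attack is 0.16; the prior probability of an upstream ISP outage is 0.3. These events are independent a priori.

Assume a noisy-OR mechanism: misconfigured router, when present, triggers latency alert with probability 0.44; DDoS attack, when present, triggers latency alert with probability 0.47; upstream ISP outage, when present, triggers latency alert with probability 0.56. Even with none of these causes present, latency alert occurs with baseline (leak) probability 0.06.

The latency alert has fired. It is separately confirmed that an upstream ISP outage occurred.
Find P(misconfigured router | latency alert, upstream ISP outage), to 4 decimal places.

P(misconfigured router | latency alert, upstream ISP outage) ≈ 0.2299

Under noisy-OR, P(latency alert | causes) = 1 − (1−0.06)·∏(1−qᵢ) over the active causes.
Numerator (weight on configurations with misconfigured router): 0.122634 + 0.026668 = 0.149302
Normalizer over all consistent configurations: 0.5864·0.81·0.84 + 0.780792·0.81·0.16 + 0.768384·0.19·0.84 + 0.877244·0.19·0.16 = 0.649480
P(misconfigured router | latency alert, upstream ISP outage) = 0.149302/0.649480 ≈ 0.2299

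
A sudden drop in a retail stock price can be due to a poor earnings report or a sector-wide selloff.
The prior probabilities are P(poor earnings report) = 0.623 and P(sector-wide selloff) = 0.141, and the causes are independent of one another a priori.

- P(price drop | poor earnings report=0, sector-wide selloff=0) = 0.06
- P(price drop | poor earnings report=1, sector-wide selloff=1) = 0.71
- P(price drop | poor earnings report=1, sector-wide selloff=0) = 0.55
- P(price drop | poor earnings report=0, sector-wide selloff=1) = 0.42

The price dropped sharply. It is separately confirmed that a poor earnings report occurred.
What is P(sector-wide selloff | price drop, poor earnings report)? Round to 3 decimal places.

Numerator (weight on configurations with sector-wide selloff): 0.71·0.141 = 0.100110
The normalizing constant is 0.55·0.859 + 0.71·0.141 = 0.572560
Posterior = 0.100110 / 0.572560 ≈ 0.175

P(sector-wide selloff | price drop, poor earnings report) ≈ 0.175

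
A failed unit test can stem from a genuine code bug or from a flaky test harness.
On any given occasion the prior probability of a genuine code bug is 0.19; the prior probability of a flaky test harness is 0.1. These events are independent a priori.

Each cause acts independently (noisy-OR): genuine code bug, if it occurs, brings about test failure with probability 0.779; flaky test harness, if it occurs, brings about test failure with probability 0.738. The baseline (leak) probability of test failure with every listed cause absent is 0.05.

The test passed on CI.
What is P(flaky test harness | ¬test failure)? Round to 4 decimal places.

P(flaky test harness | ¬test failure) ≈ 0.0283

Under noisy-OR, P(test failure | causes) = 1 − (1−0.05)·∏(1−qᵢ) over the active causes.
Weight on flaky test harness=true, given the evidence: 0.020161 + 0.001045 = 0.021206
The normalizing constant is 0.95·0.81·0.9 + 0.2489·0.81·0.1 + 0.20995·0.19·0.9 + 0.055007·0.19·0.1 = 0.749657
P(flaky test harness | ¬test failure) = 0.021206/0.749657 ≈ 0.0283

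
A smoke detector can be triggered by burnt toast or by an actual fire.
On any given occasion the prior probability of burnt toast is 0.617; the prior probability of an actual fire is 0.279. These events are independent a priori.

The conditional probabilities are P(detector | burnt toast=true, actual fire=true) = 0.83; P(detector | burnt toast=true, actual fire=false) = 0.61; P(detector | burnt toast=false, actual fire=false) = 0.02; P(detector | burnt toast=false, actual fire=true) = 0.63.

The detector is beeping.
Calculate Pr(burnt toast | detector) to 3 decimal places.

Numerator (weight on configurations with burnt toast): 0.271363 + 0.142879 = 0.414242
Denominator P(detector): 0.02·0.383·0.721 + 0.63·0.383·0.279 + 0.61·0.617·0.721 + 0.83·0.617·0.279 = 0.487085
P(burnt toast | detector) = 0.414242/0.487085 ≈ 0.850

Pr(burnt toast | detector) ≈ 0.850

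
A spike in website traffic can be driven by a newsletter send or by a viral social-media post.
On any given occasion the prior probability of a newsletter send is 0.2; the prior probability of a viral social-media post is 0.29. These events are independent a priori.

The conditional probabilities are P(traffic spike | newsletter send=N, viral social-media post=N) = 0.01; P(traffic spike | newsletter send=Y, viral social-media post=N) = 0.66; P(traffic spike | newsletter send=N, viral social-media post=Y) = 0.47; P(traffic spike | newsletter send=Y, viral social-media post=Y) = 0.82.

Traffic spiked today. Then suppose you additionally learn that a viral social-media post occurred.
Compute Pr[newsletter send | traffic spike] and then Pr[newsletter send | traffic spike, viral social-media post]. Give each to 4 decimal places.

Pr[newsletter send | traffic spike] ≈ 0.5519; Pr[newsletter send | traffic spike, viral social-media post] ≈ 0.3037

Enumerate the 4 (newsletter send, viral social-media post) configurations and weight by the priors:
  P(traffic spike) = 0.01×0.8×0.71 + 0.47×0.8×0.29 + 0.66×0.2×0.71 + 0.82×0.2×0.29
        = 0.005680 + 0.109040 + 0.093720 + 0.047560 = 0.256000
Keeping only the newsletter send-present terms gives 0.141280, so
  P(newsletter send | traffic spike) = 0.141280 / 0.256000 ≈ 0.5519

With the extra evidence:
P(traffic spike | viral social-media post) = 0.47*0.8 + 0.82*0.2 = 0.376000 + 0.164000 = 0.540000
The newsletter send-present share is 0.82*0.2 = 0.164000.
So P(newsletter send | traffic spike, viral social-media post) = 0.164000/0.540000 ≈ 0.3037.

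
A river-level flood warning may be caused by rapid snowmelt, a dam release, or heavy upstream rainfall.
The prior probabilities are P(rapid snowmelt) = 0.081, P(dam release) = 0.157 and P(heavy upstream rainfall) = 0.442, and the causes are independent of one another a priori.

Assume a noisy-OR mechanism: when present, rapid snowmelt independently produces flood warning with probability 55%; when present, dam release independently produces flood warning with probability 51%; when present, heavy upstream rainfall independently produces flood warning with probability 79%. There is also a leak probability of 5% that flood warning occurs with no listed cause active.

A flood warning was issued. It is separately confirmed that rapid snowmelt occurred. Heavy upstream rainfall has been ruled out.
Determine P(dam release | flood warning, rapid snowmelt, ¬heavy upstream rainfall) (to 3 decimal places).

P(dam release | flood warning, rapid snowmelt, ¬heavy upstream rainfall) ≈ 0.205

Under noisy-OR, P(flood warning | causes) = 1 − (1−0.05)·∏(1−qᵢ) over the active causes.
Numerator (weight on configurations with dam release): 0.790525×0.157 = 0.124112
Normalizer over all consistent configurations: 0.5725×0.843 + 0.790525×0.157 = 0.606729
P(dam release | flood warning, rapid snowmelt, ¬heavy upstream rainfall) = 0.124112/0.606729 ≈ 0.205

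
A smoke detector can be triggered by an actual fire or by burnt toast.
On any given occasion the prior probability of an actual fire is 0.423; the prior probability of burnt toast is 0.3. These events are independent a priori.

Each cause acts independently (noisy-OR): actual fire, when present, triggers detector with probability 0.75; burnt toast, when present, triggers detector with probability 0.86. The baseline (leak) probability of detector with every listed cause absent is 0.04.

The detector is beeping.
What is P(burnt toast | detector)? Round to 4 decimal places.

P(burnt toast | detector) ≈ 0.5304

Under noisy-OR, P(detector | causes) = 1 − (1−0.04)·∏(1−qᵢ) over the active causes.
For the numerator, keep only burnt toast=true terms: 0.149835 + 0.122636 = 0.272471
Denominator P(detector): 0.04·0.577·0.7 + 0.8656·0.577·0.3 + 0.76·0.423·0.7 + 0.9664·0.423·0.3 = 0.513663
P(burnt toast | detector) = 0.272471/0.513663 ≈ 0.5304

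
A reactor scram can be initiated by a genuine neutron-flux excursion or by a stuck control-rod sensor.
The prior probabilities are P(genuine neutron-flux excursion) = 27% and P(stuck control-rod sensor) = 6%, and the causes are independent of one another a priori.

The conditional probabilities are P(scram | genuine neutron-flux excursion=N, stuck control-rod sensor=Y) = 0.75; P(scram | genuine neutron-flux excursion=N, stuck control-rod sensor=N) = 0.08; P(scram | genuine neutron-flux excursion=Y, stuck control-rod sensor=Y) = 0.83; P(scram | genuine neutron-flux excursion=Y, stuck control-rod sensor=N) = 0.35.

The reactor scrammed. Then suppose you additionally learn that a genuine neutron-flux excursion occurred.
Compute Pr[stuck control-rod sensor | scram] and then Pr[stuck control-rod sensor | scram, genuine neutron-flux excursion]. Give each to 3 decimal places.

Pr[stuck control-rod sensor | scram] ≈ 0.244; Pr[stuck control-rod sensor | scram, genuine neutron-flux excursion] ≈ 0.131

P(scram) = 0.08·0.73·0.94 + 0.75·0.73·0.06 + 0.35·0.27·0.94 + 0.83·0.27·0.06 = 0.054896 + 0.032850 + 0.088830 + 0.013446 = 0.190022
Restricting to configurations with stuck control-rod sensor present: 0.032850 + 0.013446 = 0.046296.
Hence the posterior is 0.046296/0.190022 ≈ 0.244.

Now condition on the additional information:
P(scram | genuine neutron-flux excursion) = 0.35*0.94 + 0.83*0.06 = 0.329000 + 0.049800 = 0.378800
The stuck control-rod sensor-present share is 0.83*0.06 = 0.049800.
Hence the posterior is 0.049800/0.378800 ≈ 0.131.
Conditioning on genuine neutron-flux excursion lowers the posterior on stuck control-rod sensor: the classic explaining-away effect in a common-effect structure.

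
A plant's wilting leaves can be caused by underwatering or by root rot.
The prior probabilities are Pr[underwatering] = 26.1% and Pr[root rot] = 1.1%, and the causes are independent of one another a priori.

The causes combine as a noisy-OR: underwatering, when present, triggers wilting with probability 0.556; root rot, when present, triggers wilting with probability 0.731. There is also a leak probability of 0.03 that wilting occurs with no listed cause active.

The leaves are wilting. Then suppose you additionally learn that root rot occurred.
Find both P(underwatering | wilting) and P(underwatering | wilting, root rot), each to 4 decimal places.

Under noisy-OR, P(wilting | causes) = 1 − (1−0.03)·∏(1−qᵢ) over the active causes.
By total probability over the 4 (underwatering, root rot) configurations:
  P(wilting) = 0.03·0.739·0.989 + 0.73907·0.739·0.011 + 0.56932·0.261·0.989 + 0.884147·0.261·0.011
        = 0.021926 + 0.006008 + 0.146958 + 0.002538 = 0.177430
Keeping only the underwatering-present terms gives 0.149496, so
  P(underwatering | wilting) = 0.149496 / 0.177430 ≈ 0.8426

With the extra evidence:
Sum P(wilting|·) weighted by the priors over both values of underwatering:
  P(wilting | root rot) = 0.73907×0.739 + 0.884147×0.261
        = 0.546173 + 0.230762 = 0.776935
Configurations with underwatering contribute 0.230762, so
  P(underwatering | wilting, root rot) = 0.230762 / 0.776935 ≈ 0.2970

P(underwatering | wilting) ≈ 0.8426; P(underwatering | wilting, root rot) ≈ 0.2970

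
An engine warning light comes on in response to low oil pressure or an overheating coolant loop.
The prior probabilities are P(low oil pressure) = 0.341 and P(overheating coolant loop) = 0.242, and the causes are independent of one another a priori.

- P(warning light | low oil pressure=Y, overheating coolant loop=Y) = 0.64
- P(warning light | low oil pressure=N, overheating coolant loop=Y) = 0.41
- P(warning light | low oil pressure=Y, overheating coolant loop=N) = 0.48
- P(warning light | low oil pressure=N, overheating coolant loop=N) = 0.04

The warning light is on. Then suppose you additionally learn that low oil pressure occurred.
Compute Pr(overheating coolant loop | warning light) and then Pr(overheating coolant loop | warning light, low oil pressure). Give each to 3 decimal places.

Pr(overheating coolant loop | warning light) ≈ 0.451; Pr(overheating coolant loop | warning light, low oil pressure) ≈ 0.299

Sum P(warning light|·) weighted by the priors over the 4 (low oil pressure, overheating coolant loop) configurations:
  P(warning light) = 0.04×0.659×0.758 + 0.41×0.659×0.242 + 0.48×0.341×0.758 + 0.64×0.341×0.242
        = 0.019981 + 0.065386 + 0.124069 + 0.052814 = 0.262250
Keeping only the overheating coolant loop-present terms gives 0.118200, so
  P(overheating coolant loop | warning light) = 0.118200 / 0.262250 ≈ 0.451

Now condition on the additional information:
For the numerator, keep only overheating coolant loop=true terms: 0.64·0.242 = 0.154880
The normalizing constant is 0.48·0.758 + 0.64·0.242 = 0.518720
P(overheating coolant loop | warning light, low oil pressure) = 0.154880/0.518720 ≈ 0.299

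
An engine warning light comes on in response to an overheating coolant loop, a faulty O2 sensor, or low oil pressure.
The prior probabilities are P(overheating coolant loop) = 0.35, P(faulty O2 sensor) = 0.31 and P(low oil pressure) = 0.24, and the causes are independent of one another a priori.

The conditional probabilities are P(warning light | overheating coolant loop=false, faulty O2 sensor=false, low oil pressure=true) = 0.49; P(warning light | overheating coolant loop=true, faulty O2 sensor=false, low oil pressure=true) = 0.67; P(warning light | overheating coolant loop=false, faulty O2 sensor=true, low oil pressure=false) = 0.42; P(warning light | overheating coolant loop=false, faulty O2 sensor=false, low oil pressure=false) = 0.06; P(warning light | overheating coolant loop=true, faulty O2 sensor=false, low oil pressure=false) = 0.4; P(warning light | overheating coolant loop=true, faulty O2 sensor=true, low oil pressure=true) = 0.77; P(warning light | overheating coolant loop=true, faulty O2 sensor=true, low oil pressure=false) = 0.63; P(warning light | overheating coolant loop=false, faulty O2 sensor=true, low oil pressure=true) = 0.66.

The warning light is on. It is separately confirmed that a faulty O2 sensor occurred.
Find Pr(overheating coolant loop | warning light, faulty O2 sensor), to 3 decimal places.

Pr(overheating coolant loop | warning light, faulty O2 sensor) ≈ 0.428

Sum P(warning light|·) weighted by the priors over the 4 (overheating coolant loop, low oil pressure) configurations:
  P(warning light | faulty O2 sensor) = 0.42*0.65*0.76 + 0.66*0.65*0.24 + 0.63*0.35*0.76 + 0.77*0.35*0.24
        = 0.207480 + 0.102960 + 0.167580 + 0.064680 = 0.542700
The terms with overheating coolant loop present sum to 0.232260, so
  P(overheating coolant loop | warning light, faulty O2 sensor) = 0.232260 / 0.542700 ≈ 0.428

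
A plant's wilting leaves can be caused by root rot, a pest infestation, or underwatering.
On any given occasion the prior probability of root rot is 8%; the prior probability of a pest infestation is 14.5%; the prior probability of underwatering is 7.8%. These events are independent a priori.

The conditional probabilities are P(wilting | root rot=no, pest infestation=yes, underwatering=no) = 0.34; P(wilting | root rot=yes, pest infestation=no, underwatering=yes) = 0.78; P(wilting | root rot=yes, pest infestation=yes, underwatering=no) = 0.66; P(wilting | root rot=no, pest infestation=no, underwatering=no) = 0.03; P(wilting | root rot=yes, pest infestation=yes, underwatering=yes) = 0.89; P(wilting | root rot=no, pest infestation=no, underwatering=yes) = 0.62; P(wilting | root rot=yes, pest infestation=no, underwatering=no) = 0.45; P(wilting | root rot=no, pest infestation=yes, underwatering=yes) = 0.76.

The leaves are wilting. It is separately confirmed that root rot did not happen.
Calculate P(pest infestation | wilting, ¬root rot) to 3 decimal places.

P(pest infestation | wilting, ¬root rot) ≈ 0.454

P(wilting | ¬root rot) = 0.03*0.855*0.922 + 0.62*0.855*0.078 + 0.34*0.145*0.922 + 0.76*0.145*0.078 = 0.023649 + 0.041348 + 0.045455 + 0.008596 = 0.119048
Of this, 0.054051 comes from 0.045455 + 0.008596 (the pest infestation=true cases).
Hence the posterior is 0.054051/0.119048 ≈ 0.454.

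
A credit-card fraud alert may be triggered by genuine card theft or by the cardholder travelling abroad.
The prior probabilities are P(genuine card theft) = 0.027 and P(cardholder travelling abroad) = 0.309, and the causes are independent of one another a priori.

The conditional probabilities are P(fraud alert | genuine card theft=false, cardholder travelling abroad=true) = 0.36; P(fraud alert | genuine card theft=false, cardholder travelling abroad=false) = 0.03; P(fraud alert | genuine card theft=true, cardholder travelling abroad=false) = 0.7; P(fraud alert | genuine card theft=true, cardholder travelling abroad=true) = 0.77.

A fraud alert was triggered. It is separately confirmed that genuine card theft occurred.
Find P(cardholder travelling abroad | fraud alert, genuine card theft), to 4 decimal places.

P(cardholder travelling abroad | fraud alert, genuine card theft) ≈ 0.3297

P(fraud alert | genuine card theft) = 0.7·0.691 + 0.77·0.309 = 0.483700 + 0.237930 = 0.721630
Of this, 0.237930 comes from 0.77·0.309 (the cardholder travelling abroad=true cases).
P(cardholder travelling abroad | fraud alert, genuine card theft) = 0.237930 / 0.721630 ≈ 0.3297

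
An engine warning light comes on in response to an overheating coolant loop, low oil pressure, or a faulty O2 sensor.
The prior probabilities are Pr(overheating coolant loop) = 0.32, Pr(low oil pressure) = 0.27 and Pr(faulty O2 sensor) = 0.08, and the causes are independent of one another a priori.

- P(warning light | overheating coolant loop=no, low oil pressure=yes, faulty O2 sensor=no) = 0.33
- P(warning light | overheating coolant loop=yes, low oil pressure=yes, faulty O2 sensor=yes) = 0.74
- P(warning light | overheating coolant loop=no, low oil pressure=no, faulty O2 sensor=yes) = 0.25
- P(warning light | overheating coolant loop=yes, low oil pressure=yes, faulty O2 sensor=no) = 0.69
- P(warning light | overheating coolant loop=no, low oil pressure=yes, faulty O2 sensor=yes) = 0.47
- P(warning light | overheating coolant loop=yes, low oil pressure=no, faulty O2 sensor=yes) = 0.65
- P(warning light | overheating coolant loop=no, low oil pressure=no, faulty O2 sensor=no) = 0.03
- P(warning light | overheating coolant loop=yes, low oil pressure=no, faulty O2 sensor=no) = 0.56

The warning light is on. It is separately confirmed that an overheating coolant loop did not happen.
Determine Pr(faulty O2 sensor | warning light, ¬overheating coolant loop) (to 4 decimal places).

Pr(faulty O2 sensor | warning light, ¬overheating coolant loop) ≈ 0.1951

P(warning light | ¬overheating coolant loop) = 0.03·0.73·0.92 + 0.25·0.73·0.08 + 0.33·0.27·0.92 + 0.47·0.27·0.08 = 0.020148 + 0.014600 + 0.081972 + 0.010152 = 0.126872
Restricting to configurations with faulty O2 sensor present: 0.014600 + 0.010152 = 0.024752.
Hence the posterior is 0.024752/0.126872 ≈ 0.1951.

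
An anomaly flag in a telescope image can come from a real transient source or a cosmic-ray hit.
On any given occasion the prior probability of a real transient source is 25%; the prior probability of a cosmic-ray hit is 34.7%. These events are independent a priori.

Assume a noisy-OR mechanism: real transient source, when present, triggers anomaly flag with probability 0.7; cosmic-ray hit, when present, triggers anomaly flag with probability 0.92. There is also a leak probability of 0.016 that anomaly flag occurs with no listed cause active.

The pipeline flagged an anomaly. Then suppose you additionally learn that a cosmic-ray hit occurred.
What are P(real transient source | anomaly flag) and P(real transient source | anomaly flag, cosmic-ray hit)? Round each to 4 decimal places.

Under noisy-OR, P(anomaly flag | causes) = 1 − (1−0.016)·∏(1−qᵢ) over the active causes.
Weight on real transient source=true, given the evidence: 0.115059 + 0.084701 = 0.199760
Normalizer over all consistent configurations: 0.016×0.75×0.653 + 0.92128×0.75×0.347 + 0.7048×0.25×0.653 + 0.976384×0.25×0.347 = 0.447359
P(real transient source | anomaly flag) = 0.199760/0.447359 ≈ 0.4465

Now also conditioning on cosmic-ray hit=true:
P(anomaly flag | cosmic-ray hit) = 0.92128*0.75 + 0.976384*0.25 = 0.690960 + 0.244096 = 0.935056
Of this, 0.244096 comes from 0.976384*0.25 (the real transient source=true cases).
So P(real transient source | anomaly flag, cosmic-ray hit) = 0.244096/0.935056 ≈ 0.2610.

P(real transient source | anomaly flag) ≈ 0.4465; P(real transient source | anomaly flag, cosmic-ray hit) ≈ 0.2610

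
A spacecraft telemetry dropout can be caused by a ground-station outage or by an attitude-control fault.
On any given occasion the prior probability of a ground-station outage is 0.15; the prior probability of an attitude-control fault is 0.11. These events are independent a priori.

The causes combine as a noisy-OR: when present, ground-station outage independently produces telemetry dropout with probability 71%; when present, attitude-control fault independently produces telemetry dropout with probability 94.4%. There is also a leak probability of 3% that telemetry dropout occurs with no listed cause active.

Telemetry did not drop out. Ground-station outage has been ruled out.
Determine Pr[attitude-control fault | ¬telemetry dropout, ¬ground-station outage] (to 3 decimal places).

Pr[attitude-control fault | ¬telemetry dropout, ¬ground-station outage] ≈ 0.007

Under noisy-OR, P(telemetry dropout | causes) = 1 − (1−0.03)·∏(1−qᵢ) over the active causes.
For the numerator, keep only attitude-control fault=true terms: 0.05432·0.11 = 0.005975
Denominator P(¬telemetry dropout | ¬ground-station outage): 0.97·0.89 + 0.05432·0.11 = 0.869275
Posterior = 0.005975 / 0.869275 ≈ 0.007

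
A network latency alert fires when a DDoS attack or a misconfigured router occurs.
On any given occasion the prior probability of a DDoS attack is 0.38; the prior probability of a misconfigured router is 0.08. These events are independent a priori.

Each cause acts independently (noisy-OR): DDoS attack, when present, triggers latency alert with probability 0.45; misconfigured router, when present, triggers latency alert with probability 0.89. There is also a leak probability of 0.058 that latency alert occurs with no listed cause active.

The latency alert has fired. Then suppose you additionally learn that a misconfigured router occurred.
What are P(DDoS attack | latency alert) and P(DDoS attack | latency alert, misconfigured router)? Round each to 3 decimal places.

Under noisy-OR, P(latency alert | causes) = 1 − (1−0.058)·∏(1−qᵢ) over the active causes.
By total probability over the 4 (DDoS attack, misconfigured router) configurations:
  P(latency alert) = 0.058·0.62·0.92 + 0.89638·0.62·0.08 + 0.4819·0.38·0.92 + 0.943009·0.38·0.08
        = 0.033083 + 0.044460 + 0.168472 + 0.028667 = 0.274682
Keeping only the DDoS attack-present terms gives 0.197139, so
  P(DDoS attack | latency alert) = 0.197139 / 0.274682 ≈ 0.718

Now condition on the additional information:
Numerator (weight on configurations with DDoS attack): 0.943009×0.38 = 0.358343
Denominator P(latency alert | misconfigured router): 0.89638×0.62 + 0.943009×0.38 = 0.914099
Posterior = 0.358343 / 0.914099 ≈ 0.392

P(DDoS attack | latency alert) ≈ 0.718; P(DDoS attack | latency alert, misconfigured router) ≈ 0.392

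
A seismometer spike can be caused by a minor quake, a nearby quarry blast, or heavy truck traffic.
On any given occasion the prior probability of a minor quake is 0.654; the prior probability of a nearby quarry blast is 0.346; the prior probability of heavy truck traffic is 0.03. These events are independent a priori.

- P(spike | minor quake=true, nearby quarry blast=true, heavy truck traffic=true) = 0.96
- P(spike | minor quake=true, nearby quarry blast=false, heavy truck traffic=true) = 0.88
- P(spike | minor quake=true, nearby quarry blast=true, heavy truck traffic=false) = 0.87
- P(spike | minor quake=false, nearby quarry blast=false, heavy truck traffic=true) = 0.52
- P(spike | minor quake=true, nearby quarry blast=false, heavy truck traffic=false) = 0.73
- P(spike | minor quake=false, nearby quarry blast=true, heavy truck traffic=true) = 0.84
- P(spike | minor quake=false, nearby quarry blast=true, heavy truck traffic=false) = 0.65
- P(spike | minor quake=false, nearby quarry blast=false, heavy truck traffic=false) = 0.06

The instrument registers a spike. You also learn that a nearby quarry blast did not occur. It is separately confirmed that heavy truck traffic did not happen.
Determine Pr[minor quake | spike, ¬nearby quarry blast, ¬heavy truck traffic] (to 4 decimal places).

Pr[minor quake | spike, ¬nearby quarry blast, ¬heavy truck traffic] ≈ 0.9583

P(spike | ¬nearby quarry blast, ¬heavy truck traffic) = 0.06*0.346 + 0.73*0.654 = 0.020760 + 0.477420 = 0.498180
The minor quake-present share is 0.73*0.654 = 0.477420.
P(minor quake | spike, ¬nearby quarry blast, ¬heavy truck traffic) = 0.477420 / 0.498180 ≈ 0.9583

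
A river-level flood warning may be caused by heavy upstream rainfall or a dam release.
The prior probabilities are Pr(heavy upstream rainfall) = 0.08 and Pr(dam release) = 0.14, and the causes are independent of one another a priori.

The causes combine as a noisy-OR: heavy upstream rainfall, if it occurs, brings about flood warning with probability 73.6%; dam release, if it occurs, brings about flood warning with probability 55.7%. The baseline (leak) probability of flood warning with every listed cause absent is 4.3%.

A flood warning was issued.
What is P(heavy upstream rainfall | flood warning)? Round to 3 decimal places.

P(heavy upstream rainfall | flood warning) ≈ 0.362

Under noisy-OR, P(flood warning | causes) = 1 − (1−0.043)·∏(1−qᵢ) over the active causes.
Weight on heavy upstream rainfall=true, given the evidence: 0.051418 + 0.009946 = 0.061364
The normalizing constant is 0.043*0.92*0.86 + 0.576049*0.92*0.14 + 0.747352*0.08*0.86 + 0.888077*0.08*0.14 = 0.169581
P(heavy upstream rainfall | flood warning) = 0.061364/0.169581 ≈ 0.362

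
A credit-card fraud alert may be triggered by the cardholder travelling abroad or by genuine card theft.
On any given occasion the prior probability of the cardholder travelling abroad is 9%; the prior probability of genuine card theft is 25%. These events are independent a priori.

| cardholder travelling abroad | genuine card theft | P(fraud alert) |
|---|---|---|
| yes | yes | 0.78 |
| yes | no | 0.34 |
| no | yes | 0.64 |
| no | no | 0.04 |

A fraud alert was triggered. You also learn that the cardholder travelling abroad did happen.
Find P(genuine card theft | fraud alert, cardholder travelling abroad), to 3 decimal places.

P(genuine card theft | fraud alert, cardholder travelling abroad) ≈ 0.433

Weight on genuine card theft=true, given the evidence: 0.78·0.25 = 0.195000
Normalizer over all consistent configurations: 0.34·0.75 + 0.78·0.25 = 0.450000
P(genuine card theft | fraud alert, cardholder travelling abroad) = 0.195000/0.450000 ≈ 0.433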